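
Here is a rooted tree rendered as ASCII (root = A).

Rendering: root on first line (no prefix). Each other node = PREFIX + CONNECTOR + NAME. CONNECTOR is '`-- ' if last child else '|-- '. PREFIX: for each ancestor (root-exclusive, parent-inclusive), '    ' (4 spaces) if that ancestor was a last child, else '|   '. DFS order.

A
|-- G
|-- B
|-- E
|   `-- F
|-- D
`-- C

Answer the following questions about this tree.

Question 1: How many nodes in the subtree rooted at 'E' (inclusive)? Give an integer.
Subtree rooted at E contains: E, F
Count = 2

Answer: 2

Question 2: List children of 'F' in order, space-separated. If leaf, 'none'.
Node F's children (from adjacency): (leaf)

Answer: none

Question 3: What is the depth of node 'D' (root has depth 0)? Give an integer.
Path from root to D: A -> D
Depth = number of edges = 1

Answer: 1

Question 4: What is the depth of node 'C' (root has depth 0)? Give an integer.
Path from root to C: A -> C
Depth = number of edges = 1

Answer: 1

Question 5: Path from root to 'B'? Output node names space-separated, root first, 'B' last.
Walk down from root: A -> B

Answer: A B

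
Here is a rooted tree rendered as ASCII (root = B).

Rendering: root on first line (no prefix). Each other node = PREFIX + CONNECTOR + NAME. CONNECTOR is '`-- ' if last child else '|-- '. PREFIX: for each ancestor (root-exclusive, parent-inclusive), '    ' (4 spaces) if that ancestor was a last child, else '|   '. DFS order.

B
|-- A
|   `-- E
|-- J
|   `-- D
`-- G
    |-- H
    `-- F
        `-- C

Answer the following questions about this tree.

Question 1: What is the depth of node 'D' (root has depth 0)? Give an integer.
Answer: 2

Derivation:
Path from root to D: B -> J -> D
Depth = number of edges = 2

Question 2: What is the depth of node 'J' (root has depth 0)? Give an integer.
Path from root to J: B -> J
Depth = number of edges = 1

Answer: 1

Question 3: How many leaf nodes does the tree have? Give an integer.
Answer: 4

Derivation:
Leaves (nodes with no children): C, D, E, H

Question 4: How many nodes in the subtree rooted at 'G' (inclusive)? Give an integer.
Subtree rooted at G contains: C, F, G, H
Count = 4

Answer: 4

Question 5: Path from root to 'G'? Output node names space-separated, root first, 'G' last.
Answer: B G

Derivation:
Walk down from root: B -> G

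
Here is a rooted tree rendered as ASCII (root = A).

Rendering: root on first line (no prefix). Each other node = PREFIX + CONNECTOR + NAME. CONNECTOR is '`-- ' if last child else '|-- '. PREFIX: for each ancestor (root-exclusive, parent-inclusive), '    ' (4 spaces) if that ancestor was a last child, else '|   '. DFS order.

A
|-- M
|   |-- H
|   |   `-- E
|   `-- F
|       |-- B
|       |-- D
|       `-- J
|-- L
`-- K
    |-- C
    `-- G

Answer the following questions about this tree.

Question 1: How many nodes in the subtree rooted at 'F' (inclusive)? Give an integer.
Answer: 4

Derivation:
Subtree rooted at F contains: B, D, F, J
Count = 4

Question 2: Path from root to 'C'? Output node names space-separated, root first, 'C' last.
Walk down from root: A -> K -> C

Answer: A K C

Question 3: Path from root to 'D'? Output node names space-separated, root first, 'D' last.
Answer: A M F D

Derivation:
Walk down from root: A -> M -> F -> D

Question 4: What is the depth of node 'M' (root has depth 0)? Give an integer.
Path from root to M: A -> M
Depth = number of edges = 1

Answer: 1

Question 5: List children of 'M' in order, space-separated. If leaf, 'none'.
Answer: H F

Derivation:
Node M's children (from adjacency): H, F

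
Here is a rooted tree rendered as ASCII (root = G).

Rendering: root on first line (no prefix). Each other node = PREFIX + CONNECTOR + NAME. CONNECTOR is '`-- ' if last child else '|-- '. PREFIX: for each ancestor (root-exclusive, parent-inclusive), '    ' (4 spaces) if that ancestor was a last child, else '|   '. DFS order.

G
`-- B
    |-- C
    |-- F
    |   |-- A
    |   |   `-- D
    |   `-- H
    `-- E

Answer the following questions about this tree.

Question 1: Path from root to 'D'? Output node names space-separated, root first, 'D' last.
Answer: G B F A D

Derivation:
Walk down from root: G -> B -> F -> A -> D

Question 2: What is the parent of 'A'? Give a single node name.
Answer: F

Derivation:
Scan adjacency: A appears as child of F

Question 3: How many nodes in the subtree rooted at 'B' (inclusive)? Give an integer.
Subtree rooted at B contains: A, B, C, D, E, F, H
Count = 7

Answer: 7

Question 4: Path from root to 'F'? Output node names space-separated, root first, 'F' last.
Answer: G B F

Derivation:
Walk down from root: G -> B -> F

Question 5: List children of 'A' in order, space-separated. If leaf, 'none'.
Answer: D

Derivation:
Node A's children (from adjacency): D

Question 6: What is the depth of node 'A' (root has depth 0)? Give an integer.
Path from root to A: G -> B -> F -> A
Depth = number of edges = 3

Answer: 3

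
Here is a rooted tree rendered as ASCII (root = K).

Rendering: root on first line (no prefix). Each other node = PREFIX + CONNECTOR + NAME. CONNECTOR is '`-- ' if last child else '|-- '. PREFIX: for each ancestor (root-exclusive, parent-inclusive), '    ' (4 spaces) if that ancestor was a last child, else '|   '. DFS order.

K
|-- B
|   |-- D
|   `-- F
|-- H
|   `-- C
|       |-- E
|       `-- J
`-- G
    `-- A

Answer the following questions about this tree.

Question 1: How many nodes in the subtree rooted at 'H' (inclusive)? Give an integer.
Subtree rooted at H contains: C, E, H, J
Count = 4

Answer: 4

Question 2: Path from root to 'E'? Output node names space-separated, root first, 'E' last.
Answer: K H C E

Derivation:
Walk down from root: K -> H -> C -> E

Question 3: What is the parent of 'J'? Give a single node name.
Answer: C

Derivation:
Scan adjacency: J appears as child of C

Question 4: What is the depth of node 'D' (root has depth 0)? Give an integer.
Answer: 2

Derivation:
Path from root to D: K -> B -> D
Depth = number of edges = 2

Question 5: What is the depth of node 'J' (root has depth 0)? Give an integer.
Answer: 3

Derivation:
Path from root to J: K -> H -> C -> J
Depth = number of edges = 3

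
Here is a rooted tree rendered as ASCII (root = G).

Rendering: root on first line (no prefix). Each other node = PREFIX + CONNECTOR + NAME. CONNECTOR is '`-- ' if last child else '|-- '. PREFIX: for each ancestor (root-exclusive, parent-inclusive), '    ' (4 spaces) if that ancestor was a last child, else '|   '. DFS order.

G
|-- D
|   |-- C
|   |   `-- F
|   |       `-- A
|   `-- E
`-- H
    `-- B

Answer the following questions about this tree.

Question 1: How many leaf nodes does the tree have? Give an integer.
Answer: 3

Derivation:
Leaves (nodes with no children): A, B, E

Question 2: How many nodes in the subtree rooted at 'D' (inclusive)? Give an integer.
Subtree rooted at D contains: A, C, D, E, F
Count = 5

Answer: 5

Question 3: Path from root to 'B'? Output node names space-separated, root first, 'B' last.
Answer: G H B

Derivation:
Walk down from root: G -> H -> B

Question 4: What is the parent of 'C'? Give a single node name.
Answer: D

Derivation:
Scan adjacency: C appears as child of D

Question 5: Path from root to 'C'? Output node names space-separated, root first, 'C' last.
Answer: G D C

Derivation:
Walk down from root: G -> D -> C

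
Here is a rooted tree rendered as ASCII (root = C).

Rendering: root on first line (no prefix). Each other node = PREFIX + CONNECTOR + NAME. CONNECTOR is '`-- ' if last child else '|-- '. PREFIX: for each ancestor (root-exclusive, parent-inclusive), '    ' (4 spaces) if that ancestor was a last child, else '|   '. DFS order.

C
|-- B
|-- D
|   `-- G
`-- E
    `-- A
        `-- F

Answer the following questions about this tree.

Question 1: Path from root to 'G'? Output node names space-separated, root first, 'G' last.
Walk down from root: C -> D -> G

Answer: C D G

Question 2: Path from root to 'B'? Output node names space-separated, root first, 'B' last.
Walk down from root: C -> B

Answer: C B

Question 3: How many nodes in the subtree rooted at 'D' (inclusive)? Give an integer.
Answer: 2

Derivation:
Subtree rooted at D contains: D, G
Count = 2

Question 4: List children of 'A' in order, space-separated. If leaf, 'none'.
Answer: F

Derivation:
Node A's children (from adjacency): F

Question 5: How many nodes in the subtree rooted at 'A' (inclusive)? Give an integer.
Subtree rooted at A contains: A, F
Count = 2

Answer: 2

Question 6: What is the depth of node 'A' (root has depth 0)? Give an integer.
Answer: 2

Derivation:
Path from root to A: C -> E -> A
Depth = number of edges = 2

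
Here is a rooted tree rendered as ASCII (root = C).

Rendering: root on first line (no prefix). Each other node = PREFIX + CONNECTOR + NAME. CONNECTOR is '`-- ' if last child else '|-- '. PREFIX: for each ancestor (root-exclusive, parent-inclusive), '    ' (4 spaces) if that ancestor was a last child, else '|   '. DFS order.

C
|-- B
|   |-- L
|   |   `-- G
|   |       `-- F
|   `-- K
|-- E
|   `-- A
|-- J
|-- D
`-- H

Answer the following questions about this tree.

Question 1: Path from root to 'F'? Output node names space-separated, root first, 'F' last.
Answer: C B L G F

Derivation:
Walk down from root: C -> B -> L -> G -> F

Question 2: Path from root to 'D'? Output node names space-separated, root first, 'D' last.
Walk down from root: C -> D

Answer: C D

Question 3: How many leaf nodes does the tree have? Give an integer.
Leaves (nodes with no children): A, D, F, H, J, K

Answer: 6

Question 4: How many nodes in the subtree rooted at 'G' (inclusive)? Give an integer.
Subtree rooted at G contains: F, G
Count = 2

Answer: 2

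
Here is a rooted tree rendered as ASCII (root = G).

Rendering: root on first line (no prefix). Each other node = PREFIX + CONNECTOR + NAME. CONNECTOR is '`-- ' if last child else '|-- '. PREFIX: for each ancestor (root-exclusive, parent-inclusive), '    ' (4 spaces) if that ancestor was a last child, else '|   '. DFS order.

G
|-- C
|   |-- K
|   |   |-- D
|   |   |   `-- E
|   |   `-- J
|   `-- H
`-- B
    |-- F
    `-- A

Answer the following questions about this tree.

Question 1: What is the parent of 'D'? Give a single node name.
Answer: K

Derivation:
Scan adjacency: D appears as child of K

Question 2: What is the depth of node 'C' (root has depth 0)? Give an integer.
Answer: 1

Derivation:
Path from root to C: G -> C
Depth = number of edges = 1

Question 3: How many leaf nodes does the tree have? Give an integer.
Answer: 5

Derivation:
Leaves (nodes with no children): A, E, F, H, J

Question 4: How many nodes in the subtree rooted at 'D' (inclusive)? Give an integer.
Answer: 2

Derivation:
Subtree rooted at D contains: D, E
Count = 2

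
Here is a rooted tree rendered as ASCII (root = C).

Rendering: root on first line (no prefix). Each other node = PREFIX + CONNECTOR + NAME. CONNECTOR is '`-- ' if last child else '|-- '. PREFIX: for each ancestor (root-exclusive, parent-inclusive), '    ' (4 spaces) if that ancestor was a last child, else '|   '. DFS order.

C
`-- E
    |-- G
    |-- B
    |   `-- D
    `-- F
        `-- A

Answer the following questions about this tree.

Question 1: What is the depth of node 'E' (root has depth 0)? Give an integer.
Path from root to E: C -> E
Depth = number of edges = 1

Answer: 1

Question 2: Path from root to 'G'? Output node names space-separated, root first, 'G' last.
Walk down from root: C -> E -> G

Answer: C E G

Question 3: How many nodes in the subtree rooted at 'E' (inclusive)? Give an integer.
Answer: 6

Derivation:
Subtree rooted at E contains: A, B, D, E, F, G
Count = 6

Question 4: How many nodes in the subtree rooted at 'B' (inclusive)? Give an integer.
Subtree rooted at B contains: B, D
Count = 2

Answer: 2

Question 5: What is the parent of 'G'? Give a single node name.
Answer: E

Derivation:
Scan adjacency: G appears as child of E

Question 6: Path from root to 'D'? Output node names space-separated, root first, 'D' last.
Walk down from root: C -> E -> B -> D

Answer: C E B D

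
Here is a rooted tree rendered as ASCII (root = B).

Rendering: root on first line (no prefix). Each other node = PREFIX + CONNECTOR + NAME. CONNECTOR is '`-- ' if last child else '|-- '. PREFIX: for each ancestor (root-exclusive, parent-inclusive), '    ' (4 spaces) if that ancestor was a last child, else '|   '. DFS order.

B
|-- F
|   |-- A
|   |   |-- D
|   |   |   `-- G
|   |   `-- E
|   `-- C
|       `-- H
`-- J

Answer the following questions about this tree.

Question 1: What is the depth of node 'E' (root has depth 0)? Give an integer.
Path from root to E: B -> F -> A -> E
Depth = number of edges = 3

Answer: 3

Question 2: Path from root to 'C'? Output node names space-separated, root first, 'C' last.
Walk down from root: B -> F -> C

Answer: B F C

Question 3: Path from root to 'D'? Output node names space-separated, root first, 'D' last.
Walk down from root: B -> F -> A -> D

Answer: B F A D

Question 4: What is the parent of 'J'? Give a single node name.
Scan adjacency: J appears as child of B

Answer: B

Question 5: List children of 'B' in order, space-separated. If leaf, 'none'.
Answer: F J

Derivation:
Node B's children (from adjacency): F, J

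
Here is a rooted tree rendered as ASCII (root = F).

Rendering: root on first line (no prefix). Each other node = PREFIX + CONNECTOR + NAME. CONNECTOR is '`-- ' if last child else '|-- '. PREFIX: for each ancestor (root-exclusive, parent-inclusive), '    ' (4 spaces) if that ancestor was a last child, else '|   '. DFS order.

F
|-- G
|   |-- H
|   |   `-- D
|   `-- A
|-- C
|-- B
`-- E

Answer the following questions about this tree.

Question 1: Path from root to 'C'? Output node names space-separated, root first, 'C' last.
Answer: F C

Derivation:
Walk down from root: F -> C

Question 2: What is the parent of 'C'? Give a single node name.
Scan adjacency: C appears as child of F

Answer: F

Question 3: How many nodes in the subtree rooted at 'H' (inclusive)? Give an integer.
Answer: 2

Derivation:
Subtree rooted at H contains: D, H
Count = 2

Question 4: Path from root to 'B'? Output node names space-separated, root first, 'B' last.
Walk down from root: F -> B

Answer: F B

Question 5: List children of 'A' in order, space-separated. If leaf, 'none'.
Node A's children (from adjacency): (leaf)

Answer: none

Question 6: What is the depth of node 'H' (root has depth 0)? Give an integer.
Answer: 2

Derivation:
Path from root to H: F -> G -> H
Depth = number of edges = 2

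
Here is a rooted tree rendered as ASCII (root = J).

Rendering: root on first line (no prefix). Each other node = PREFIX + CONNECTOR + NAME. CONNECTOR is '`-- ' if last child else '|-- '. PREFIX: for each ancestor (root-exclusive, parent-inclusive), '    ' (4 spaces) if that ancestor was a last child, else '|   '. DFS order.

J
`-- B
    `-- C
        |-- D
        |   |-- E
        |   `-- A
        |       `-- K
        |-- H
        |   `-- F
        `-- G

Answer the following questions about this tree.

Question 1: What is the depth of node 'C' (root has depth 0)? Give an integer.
Answer: 2

Derivation:
Path from root to C: J -> B -> C
Depth = number of edges = 2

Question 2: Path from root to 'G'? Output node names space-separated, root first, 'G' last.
Answer: J B C G

Derivation:
Walk down from root: J -> B -> C -> G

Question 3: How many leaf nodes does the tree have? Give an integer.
Answer: 4

Derivation:
Leaves (nodes with no children): E, F, G, K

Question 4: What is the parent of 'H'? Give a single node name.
Answer: C

Derivation:
Scan adjacency: H appears as child of C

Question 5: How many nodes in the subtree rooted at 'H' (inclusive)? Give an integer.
Answer: 2

Derivation:
Subtree rooted at H contains: F, H
Count = 2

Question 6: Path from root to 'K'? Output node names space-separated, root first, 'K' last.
Answer: J B C D A K

Derivation:
Walk down from root: J -> B -> C -> D -> A -> K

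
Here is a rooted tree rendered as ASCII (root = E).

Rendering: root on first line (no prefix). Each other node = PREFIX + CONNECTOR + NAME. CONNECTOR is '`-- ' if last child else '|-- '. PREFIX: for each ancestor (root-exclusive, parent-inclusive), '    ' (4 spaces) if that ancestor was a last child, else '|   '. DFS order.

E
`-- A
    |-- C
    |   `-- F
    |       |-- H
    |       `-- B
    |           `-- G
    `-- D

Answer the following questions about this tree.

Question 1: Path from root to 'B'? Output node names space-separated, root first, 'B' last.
Walk down from root: E -> A -> C -> F -> B

Answer: E A C F B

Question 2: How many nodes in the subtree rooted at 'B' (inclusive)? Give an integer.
Answer: 2

Derivation:
Subtree rooted at B contains: B, G
Count = 2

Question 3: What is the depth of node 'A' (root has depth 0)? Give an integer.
Answer: 1

Derivation:
Path from root to A: E -> A
Depth = number of edges = 1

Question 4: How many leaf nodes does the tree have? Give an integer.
Answer: 3

Derivation:
Leaves (nodes with no children): D, G, H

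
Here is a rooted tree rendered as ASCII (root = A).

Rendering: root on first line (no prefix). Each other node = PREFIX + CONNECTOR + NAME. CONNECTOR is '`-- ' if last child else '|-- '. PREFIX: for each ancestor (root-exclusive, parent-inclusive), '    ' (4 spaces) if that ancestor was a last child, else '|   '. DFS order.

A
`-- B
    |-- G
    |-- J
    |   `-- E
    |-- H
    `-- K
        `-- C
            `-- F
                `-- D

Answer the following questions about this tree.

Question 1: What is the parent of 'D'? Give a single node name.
Scan adjacency: D appears as child of F

Answer: F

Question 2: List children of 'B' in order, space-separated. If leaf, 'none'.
Node B's children (from adjacency): G, J, H, K

Answer: G J H K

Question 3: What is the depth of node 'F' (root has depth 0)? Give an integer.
Path from root to F: A -> B -> K -> C -> F
Depth = number of edges = 4

Answer: 4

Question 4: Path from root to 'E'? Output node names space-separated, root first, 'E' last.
Answer: A B J E

Derivation:
Walk down from root: A -> B -> J -> E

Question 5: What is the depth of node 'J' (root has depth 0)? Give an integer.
Path from root to J: A -> B -> J
Depth = number of edges = 2

Answer: 2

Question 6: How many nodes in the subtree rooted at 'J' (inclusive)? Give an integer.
Answer: 2

Derivation:
Subtree rooted at J contains: E, J
Count = 2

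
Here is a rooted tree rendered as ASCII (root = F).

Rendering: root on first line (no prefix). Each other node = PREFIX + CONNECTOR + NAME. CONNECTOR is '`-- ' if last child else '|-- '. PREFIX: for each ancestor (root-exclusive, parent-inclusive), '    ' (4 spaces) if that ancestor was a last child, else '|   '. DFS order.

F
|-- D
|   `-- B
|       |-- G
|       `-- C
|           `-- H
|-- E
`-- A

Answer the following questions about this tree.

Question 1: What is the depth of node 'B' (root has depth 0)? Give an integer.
Path from root to B: F -> D -> B
Depth = number of edges = 2

Answer: 2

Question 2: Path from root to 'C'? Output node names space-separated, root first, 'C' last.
Answer: F D B C

Derivation:
Walk down from root: F -> D -> B -> C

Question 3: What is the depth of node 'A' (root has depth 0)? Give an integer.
Answer: 1

Derivation:
Path from root to A: F -> A
Depth = number of edges = 1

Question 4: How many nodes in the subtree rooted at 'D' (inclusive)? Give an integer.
Answer: 5

Derivation:
Subtree rooted at D contains: B, C, D, G, H
Count = 5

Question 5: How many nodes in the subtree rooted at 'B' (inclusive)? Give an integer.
Answer: 4

Derivation:
Subtree rooted at B contains: B, C, G, H
Count = 4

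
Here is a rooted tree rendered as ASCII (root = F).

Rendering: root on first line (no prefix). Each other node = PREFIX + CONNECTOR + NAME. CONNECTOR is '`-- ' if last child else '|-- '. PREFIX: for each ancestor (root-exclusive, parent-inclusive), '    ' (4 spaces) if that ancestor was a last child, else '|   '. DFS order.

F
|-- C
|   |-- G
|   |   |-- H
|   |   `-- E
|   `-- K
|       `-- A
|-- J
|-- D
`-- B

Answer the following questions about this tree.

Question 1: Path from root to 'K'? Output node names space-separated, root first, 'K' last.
Answer: F C K

Derivation:
Walk down from root: F -> C -> K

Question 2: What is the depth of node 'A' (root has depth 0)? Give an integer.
Path from root to A: F -> C -> K -> A
Depth = number of edges = 3

Answer: 3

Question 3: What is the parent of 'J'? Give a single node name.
Answer: F

Derivation:
Scan adjacency: J appears as child of F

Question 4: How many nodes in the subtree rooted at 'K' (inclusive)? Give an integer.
Subtree rooted at K contains: A, K
Count = 2

Answer: 2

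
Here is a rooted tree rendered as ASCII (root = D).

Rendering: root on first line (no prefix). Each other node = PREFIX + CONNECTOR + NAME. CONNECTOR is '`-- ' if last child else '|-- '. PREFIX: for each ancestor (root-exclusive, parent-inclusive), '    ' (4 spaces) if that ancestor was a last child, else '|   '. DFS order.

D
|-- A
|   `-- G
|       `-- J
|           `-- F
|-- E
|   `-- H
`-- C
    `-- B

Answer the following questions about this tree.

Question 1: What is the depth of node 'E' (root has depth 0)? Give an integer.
Answer: 1

Derivation:
Path from root to E: D -> E
Depth = number of edges = 1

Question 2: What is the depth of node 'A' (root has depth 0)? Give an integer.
Answer: 1

Derivation:
Path from root to A: D -> A
Depth = number of edges = 1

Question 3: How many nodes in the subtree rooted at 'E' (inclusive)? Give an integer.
Subtree rooted at E contains: E, H
Count = 2

Answer: 2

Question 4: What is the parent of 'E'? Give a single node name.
Answer: D

Derivation:
Scan adjacency: E appears as child of D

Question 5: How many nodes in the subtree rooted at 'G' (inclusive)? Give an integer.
Subtree rooted at G contains: F, G, J
Count = 3

Answer: 3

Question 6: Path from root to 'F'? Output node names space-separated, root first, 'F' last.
Walk down from root: D -> A -> G -> J -> F

Answer: D A G J F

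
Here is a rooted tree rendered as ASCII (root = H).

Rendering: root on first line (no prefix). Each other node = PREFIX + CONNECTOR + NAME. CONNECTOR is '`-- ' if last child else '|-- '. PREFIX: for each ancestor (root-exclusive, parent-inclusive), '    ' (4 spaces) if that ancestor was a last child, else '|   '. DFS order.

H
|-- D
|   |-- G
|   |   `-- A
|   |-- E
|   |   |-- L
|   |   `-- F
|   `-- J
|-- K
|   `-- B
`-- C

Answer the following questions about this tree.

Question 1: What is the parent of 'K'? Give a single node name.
Answer: H

Derivation:
Scan adjacency: K appears as child of H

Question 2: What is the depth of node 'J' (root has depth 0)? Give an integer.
Path from root to J: H -> D -> J
Depth = number of edges = 2

Answer: 2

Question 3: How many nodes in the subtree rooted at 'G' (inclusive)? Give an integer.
Subtree rooted at G contains: A, G
Count = 2

Answer: 2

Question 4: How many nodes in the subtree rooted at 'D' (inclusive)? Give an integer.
Subtree rooted at D contains: A, D, E, F, G, J, L
Count = 7

Answer: 7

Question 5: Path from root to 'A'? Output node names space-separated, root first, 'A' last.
Answer: H D G A

Derivation:
Walk down from root: H -> D -> G -> A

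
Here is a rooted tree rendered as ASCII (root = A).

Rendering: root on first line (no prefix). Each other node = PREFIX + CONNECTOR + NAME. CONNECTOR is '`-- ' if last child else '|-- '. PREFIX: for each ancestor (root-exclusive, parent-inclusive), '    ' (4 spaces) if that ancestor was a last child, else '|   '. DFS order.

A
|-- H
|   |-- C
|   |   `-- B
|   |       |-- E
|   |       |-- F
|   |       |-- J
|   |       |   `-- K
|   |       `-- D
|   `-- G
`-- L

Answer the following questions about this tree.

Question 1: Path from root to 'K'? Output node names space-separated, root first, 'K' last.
Walk down from root: A -> H -> C -> B -> J -> K

Answer: A H C B J K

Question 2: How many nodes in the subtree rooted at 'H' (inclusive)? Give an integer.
Answer: 9

Derivation:
Subtree rooted at H contains: B, C, D, E, F, G, H, J, K
Count = 9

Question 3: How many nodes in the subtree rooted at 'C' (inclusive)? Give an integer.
Subtree rooted at C contains: B, C, D, E, F, J, K
Count = 7

Answer: 7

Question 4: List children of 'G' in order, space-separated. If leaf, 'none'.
Answer: none

Derivation:
Node G's children (from adjacency): (leaf)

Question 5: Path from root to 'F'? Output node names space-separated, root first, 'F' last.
Answer: A H C B F

Derivation:
Walk down from root: A -> H -> C -> B -> F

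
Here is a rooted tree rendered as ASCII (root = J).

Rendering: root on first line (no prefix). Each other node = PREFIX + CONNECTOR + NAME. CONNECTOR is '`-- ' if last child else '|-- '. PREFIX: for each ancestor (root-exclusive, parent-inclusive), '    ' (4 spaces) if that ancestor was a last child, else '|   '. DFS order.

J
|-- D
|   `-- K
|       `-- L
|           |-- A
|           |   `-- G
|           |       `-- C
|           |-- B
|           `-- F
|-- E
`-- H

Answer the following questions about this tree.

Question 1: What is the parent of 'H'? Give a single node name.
Answer: J

Derivation:
Scan adjacency: H appears as child of J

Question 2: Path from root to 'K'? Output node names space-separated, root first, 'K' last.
Walk down from root: J -> D -> K

Answer: J D K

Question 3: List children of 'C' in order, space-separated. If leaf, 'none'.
Node C's children (from adjacency): (leaf)

Answer: none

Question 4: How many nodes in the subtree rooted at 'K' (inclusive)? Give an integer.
Answer: 7

Derivation:
Subtree rooted at K contains: A, B, C, F, G, K, L
Count = 7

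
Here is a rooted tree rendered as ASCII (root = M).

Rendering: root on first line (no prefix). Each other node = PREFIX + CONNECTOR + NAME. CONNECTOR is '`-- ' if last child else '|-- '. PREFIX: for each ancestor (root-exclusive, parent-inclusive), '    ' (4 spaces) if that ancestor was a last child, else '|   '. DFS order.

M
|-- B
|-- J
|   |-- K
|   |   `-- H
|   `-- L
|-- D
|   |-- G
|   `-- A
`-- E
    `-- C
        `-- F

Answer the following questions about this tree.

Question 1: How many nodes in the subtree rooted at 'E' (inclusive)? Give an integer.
Answer: 3

Derivation:
Subtree rooted at E contains: C, E, F
Count = 3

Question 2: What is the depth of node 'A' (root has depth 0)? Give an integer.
Path from root to A: M -> D -> A
Depth = number of edges = 2

Answer: 2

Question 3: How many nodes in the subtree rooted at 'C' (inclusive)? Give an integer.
Subtree rooted at C contains: C, F
Count = 2

Answer: 2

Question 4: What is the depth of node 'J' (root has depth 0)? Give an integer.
Answer: 1

Derivation:
Path from root to J: M -> J
Depth = number of edges = 1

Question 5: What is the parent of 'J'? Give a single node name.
Answer: M

Derivation:
Scan adjacency: J appears as child of M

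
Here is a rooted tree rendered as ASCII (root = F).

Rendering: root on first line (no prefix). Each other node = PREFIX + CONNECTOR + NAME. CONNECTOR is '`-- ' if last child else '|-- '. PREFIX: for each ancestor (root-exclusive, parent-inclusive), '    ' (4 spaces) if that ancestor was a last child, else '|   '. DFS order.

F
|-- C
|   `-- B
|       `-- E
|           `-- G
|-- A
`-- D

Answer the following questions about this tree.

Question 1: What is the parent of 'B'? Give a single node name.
Scan adjacency: B appears as child of C

Answer: C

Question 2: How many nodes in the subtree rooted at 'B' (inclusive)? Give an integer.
Answer: 3

Derivation:
Subtree rooted at B contains: B, E, G
Count = 3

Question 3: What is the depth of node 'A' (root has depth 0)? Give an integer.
Path from root to A: F -> A
Depth = number of edges = 1

Answer: 1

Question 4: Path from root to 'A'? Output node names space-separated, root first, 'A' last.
Walk down from root: F -> A

Answer: F A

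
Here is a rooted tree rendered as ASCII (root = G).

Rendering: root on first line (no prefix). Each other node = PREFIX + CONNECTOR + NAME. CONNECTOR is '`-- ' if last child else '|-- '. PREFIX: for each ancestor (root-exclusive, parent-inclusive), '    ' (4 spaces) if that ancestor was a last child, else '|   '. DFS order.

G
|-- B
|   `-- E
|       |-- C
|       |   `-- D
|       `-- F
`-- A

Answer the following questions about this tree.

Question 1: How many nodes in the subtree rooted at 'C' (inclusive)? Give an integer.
Subtree rooted at C contains: C, D
Count = 2

Answer: 2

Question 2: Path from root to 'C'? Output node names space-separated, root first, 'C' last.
Walk down from root: G -> B -> E -> C

Answer: G B E C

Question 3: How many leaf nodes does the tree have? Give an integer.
Answer: 3

Derivation:
Leaves (nodes with no children): A, D, F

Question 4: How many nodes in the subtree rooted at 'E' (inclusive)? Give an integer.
Answer: 4

Derivation:
Subtree rooted at E contains: C, D, E, F
Count = 4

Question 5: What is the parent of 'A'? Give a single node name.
Scan adjacency: A appears as child of G

Answer: G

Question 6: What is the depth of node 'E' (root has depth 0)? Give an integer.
Path from root to E: G -> B -> E
Depth = number of edges = 2

Answer: 2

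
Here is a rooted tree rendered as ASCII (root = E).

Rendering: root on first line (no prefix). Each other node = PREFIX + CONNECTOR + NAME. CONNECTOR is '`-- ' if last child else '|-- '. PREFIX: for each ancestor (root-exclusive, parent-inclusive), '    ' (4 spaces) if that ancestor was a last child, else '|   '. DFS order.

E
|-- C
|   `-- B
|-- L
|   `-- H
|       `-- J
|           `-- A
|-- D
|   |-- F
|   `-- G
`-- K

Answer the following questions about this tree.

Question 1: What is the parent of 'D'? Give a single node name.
Scan adjacency: D appears as child of E

Answer: E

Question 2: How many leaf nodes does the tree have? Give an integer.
Leaves (nodes with no children): A, B, F, G, K

Answer: 5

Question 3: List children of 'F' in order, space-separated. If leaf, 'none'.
Node F's children (from adjacency): (leaf)

Answer: none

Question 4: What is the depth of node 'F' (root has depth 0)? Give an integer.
Answer: 2

Derivation:
Path from root to F: E -> D -> F
Depth = number of edges = 2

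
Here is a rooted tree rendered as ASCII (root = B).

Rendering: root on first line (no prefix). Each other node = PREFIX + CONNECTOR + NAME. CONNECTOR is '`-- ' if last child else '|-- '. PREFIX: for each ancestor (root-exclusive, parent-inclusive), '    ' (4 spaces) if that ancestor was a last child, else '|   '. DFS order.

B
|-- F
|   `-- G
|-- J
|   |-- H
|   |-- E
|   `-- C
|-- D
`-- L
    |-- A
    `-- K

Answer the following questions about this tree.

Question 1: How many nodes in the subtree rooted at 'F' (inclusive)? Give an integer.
Answer: 2

Derivation:
Subtree rooted at F contains: F, G
Count = 2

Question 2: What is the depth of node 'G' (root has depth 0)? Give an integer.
Answer: 2

Derivation:
Path from root to G: B -> F -> G
Depth = number of edges = 2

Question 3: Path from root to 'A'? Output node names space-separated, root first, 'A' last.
Answer: B L A

Derivation:
Walk down from root: B -> L -> A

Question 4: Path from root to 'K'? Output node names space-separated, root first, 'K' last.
Walk down from root: B -> L -> K

Answer: B L K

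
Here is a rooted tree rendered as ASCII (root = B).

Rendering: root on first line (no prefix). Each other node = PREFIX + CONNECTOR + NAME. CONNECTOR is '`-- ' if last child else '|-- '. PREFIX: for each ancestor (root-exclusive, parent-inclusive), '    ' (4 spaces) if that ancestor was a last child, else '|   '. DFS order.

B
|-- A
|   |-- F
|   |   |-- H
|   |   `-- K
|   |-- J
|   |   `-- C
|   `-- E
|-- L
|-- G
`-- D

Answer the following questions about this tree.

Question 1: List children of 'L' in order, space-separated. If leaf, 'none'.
Node L's children (from adjacency): (leaf)

Answer: none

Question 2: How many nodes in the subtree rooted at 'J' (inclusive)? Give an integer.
Answer: 2

Derivation:
Subtree rooted at J contains: C, J
Count = 2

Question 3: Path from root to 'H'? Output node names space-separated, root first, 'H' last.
Walk down from root: B -> A -> F -> H

Answer: B A F H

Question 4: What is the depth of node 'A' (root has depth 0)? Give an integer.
Answer: 1

Derivation:
Path from root to A: B -> A
Depth = number of edges = 1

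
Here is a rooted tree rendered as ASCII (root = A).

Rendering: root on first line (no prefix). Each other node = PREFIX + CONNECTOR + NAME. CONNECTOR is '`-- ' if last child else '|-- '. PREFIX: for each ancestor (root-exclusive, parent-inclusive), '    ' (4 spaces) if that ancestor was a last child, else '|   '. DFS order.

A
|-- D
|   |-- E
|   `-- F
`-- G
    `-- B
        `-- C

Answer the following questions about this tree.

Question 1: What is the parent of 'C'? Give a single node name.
Scan adjacency: C appears as child of B

Answer: B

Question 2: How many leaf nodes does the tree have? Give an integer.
Leaves (nodes with no children): C, E, F

Answer: 3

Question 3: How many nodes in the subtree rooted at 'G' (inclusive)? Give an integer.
Answer: 3

Derivation:
Subtree rooted at G contains: B, C, G
Count = 3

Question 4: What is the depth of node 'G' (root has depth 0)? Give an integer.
Answer: 1

Derivation:
Path from root to G: A -> G
Depth = number of edges = 1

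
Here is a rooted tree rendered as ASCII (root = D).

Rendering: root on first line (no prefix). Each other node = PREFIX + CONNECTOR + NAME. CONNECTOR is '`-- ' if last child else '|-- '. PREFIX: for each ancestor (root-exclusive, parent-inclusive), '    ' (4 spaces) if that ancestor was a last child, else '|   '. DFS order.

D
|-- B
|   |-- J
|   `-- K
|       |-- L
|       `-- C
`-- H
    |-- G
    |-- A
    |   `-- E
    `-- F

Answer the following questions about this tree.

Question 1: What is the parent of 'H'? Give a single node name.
Answer: D

Derivation:
Scan adjacency: H appears as child of D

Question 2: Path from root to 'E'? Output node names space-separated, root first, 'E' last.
Answer: D H A E

Derivation:
Walk down from root: D -> H -> A -> E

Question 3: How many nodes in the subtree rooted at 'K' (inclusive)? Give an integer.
Subtree rooted at K contains: C, K, L
Count = 3

Answer: 3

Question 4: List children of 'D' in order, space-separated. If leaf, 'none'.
Answer: B H

Derivation:
Node D's children (from adjacency): B, H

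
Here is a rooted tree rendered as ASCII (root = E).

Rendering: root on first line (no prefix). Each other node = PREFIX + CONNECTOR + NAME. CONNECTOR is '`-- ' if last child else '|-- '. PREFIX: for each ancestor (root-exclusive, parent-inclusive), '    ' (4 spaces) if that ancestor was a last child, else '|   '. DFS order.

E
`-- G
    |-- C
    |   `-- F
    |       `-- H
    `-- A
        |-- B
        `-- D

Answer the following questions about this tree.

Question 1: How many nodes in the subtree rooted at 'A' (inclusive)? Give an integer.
Subtree rooted at A contains: A, B, D
Count = 3

Answer: 3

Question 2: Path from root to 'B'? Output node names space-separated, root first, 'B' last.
Walk down from root: E -> G -> A -> B

Answer: E G A B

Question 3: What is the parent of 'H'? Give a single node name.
Answer: F

Derivation:
Scan adjacency: H appears as child of F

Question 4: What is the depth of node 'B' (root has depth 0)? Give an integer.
Answer: 3

Derivation:
Path from root to B: E -> G -> A -> B
Depth = number of edges = 3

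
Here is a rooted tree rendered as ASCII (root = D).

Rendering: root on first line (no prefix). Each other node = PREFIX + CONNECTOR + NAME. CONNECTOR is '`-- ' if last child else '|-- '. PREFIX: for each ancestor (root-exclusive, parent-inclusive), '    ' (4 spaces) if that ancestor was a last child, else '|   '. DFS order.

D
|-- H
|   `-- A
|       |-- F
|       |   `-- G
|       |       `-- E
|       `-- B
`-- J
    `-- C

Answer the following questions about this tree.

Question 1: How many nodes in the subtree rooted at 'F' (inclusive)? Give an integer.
Answer: 3

Derivation:
Subtree rooted at F contains: E, F, G
Count = 3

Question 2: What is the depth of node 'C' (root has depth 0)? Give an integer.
Path from root to C: D -> J -> C
Depth = number of edges = 2

Answer: 2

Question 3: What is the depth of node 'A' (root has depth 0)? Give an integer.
Path from root to A: D -> H -> A
Depth = number of edges = 2

Answer: 2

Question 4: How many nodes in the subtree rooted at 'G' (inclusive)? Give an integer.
Answer: 2

Derivation:
Subtree rooted at G contains: E, G
Count = 2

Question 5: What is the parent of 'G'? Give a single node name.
Scan adjacency: G appears as child of F

Answer: F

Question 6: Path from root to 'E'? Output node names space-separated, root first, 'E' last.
Walk down from root: D -> H -> A -> F -> G -> E

Answer: D H A F G E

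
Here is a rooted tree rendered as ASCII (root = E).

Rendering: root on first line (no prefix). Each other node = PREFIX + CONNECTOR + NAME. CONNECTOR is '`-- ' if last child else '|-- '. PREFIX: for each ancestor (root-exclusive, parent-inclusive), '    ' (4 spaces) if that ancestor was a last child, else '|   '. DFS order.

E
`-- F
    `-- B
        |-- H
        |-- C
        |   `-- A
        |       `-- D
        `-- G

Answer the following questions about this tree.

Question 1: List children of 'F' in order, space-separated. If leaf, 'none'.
Answer: B

Derivation:
Node F's children (from adjacency): B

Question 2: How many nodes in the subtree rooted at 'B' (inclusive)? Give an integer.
Answer: 6

Derivation:
Subtree rooted at B contains: A, B, C, D, G, H
Count = 6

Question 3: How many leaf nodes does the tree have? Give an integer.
Leaves (nodes with no children): D, G, H

Answer: 3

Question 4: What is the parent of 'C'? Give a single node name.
Answer: B

Derivation:
Scan adjacency: C appears as child of B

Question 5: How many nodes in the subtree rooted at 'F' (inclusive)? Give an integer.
Answer: 7

Derivation:
Subtree rooted at F contains: A, B, C, D, F, G, H
Count = 7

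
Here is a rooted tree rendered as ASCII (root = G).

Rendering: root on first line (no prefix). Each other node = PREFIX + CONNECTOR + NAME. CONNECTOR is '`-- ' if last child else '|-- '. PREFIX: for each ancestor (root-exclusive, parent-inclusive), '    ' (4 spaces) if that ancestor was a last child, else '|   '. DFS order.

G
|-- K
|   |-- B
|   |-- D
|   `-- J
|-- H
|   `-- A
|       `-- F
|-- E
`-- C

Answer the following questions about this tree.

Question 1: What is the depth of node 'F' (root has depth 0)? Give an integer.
Path from root to F: G -> H -> A -> F
Depth = number of edges = 3

Answer: 3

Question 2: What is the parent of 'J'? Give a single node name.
Answer: K

Derivation:
Scan adjacency: J appears as child of K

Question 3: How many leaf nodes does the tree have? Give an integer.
Answer: 6

Derivation:
Leaves (nodes with no children): B, C, D, E, F, J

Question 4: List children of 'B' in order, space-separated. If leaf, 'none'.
Node B's children (from adjacency): (leaf)

Answer: none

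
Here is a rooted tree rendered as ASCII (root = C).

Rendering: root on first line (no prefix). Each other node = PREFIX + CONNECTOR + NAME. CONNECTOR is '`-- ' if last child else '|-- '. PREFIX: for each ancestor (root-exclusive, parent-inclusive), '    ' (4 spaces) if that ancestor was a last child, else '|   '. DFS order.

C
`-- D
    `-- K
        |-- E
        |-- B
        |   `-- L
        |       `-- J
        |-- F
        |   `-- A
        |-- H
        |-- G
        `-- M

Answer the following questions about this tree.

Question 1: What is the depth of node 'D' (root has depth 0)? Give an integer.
Answer: 1

Derivation:
Path from root to D: C -> D
Depth = number of edges = 1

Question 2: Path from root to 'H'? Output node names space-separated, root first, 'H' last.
Answer: C D K H

Derivation:
Walk down from root: C -> D -> K -> H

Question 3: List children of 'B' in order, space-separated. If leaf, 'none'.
Node B's children (from adjacency): L

Answer: L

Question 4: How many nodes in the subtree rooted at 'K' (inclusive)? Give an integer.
Answer: 10

Derivation:
Subtree rooted at K contains: A, B, E, F, G, H, J, K, L, M
Count = 10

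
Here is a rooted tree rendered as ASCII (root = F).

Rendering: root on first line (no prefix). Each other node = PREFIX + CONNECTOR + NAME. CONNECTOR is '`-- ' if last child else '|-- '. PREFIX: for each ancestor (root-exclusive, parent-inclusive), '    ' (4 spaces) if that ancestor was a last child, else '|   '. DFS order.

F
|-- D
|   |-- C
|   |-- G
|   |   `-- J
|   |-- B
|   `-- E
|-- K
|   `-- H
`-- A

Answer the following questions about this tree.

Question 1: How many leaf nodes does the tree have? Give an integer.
Answer: 6

Derivation:
Leaves (nodes with no children): A, B, C, E, H, J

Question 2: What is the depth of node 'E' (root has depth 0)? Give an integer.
Answer: 2

Derivation:
Path from root to E: F -> D -> E
Depth = number of edges = 2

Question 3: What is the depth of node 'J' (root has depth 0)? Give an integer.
Path from root to J: F -> D -> G -> J
Depth = number of edges = 3

Answer: 3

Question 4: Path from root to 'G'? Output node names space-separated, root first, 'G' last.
Answer: F D G

Derivation:
Walk down from root: F -> D -> G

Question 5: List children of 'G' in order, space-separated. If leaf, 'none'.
Node G's children (from adjacency): J

Answer: J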